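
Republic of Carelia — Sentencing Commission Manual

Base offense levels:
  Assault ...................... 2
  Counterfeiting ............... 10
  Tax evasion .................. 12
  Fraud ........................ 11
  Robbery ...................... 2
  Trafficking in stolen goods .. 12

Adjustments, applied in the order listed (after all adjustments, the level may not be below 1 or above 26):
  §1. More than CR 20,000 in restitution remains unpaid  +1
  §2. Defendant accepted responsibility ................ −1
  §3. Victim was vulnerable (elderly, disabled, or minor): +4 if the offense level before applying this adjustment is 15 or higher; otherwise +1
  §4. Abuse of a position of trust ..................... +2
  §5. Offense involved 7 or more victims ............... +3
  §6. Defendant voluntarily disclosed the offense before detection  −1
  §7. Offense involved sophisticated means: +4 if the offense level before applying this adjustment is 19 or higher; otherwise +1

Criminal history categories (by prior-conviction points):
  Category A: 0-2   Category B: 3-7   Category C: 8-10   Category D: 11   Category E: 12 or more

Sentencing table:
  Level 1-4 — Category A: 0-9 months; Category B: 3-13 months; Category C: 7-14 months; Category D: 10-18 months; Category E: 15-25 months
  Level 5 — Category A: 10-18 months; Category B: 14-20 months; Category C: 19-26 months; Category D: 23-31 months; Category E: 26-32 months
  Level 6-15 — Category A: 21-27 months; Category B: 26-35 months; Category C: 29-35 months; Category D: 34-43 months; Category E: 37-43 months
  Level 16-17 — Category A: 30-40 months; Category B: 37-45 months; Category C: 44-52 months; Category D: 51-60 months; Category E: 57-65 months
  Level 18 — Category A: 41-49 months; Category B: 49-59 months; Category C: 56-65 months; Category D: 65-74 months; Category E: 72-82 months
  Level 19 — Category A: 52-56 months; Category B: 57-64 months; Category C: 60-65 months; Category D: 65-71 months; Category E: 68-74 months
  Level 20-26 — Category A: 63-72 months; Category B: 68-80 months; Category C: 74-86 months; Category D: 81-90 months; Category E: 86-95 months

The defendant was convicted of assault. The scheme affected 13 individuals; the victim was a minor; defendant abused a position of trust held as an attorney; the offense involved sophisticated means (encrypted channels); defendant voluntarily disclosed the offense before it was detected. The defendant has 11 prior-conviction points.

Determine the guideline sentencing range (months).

Base offense level for assault: 2.
§1 does not apply.
§3 applies (level before this adjustment is 2 < 15, so +1): 2 + 1 = 3.
§4 applies: 3 + 2 = 5.
§5 applies: 5 + 3 = 8.
§6 applies: 8 − 1 = 7.
§7 applies (level before this adjustment is 7 < 19, so +1): 7 + 1 = 8.
Final offense level: 8.
Criminal history: 11 prior points → Category D (11).
Level 8 falls in the 6-15 band.
Grid: Level 6-15 × Category D = 34-43 months.

34-43 months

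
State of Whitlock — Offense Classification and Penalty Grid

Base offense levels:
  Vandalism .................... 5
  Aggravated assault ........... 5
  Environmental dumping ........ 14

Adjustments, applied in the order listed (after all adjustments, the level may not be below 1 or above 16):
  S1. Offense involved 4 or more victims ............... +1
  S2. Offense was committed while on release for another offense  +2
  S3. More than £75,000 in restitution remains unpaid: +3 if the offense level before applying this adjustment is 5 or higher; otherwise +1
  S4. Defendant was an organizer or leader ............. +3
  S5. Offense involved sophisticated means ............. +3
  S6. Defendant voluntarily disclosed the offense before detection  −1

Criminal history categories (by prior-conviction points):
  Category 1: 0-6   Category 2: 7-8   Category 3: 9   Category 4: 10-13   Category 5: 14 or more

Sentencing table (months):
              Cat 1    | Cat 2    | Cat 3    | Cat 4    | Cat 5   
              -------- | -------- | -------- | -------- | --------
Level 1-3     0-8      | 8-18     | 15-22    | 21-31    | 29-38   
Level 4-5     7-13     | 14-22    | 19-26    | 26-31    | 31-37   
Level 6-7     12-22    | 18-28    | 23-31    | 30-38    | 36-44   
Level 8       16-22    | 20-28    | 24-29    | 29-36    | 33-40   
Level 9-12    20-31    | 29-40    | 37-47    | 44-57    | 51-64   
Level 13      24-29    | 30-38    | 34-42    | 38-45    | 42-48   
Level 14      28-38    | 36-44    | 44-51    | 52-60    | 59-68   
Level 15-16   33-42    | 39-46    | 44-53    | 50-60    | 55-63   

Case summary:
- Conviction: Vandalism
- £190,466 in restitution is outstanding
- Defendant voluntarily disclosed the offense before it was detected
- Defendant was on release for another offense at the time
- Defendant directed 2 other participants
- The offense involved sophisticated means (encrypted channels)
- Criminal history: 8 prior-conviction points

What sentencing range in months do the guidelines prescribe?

39-46 months

Base offense level for vandalism: 5.
S2 applies: 5 + 2 = 7.
S3 applies (level before this adjustment is 7 ≥ 5, so +3): 7 + 3 = 10.
S4 applies: 10 + 3 = 13.
S5 applies: 13 + 3 = 16.
S6 applies: 16 − 1 = 15.
Final offense level: 15.
Criminal history: 8 prior points → Category 2 (7-8).
Level 15 falls in the 15-16 band.
Grid: Level 15-16 × Category 2 = 39-46 months.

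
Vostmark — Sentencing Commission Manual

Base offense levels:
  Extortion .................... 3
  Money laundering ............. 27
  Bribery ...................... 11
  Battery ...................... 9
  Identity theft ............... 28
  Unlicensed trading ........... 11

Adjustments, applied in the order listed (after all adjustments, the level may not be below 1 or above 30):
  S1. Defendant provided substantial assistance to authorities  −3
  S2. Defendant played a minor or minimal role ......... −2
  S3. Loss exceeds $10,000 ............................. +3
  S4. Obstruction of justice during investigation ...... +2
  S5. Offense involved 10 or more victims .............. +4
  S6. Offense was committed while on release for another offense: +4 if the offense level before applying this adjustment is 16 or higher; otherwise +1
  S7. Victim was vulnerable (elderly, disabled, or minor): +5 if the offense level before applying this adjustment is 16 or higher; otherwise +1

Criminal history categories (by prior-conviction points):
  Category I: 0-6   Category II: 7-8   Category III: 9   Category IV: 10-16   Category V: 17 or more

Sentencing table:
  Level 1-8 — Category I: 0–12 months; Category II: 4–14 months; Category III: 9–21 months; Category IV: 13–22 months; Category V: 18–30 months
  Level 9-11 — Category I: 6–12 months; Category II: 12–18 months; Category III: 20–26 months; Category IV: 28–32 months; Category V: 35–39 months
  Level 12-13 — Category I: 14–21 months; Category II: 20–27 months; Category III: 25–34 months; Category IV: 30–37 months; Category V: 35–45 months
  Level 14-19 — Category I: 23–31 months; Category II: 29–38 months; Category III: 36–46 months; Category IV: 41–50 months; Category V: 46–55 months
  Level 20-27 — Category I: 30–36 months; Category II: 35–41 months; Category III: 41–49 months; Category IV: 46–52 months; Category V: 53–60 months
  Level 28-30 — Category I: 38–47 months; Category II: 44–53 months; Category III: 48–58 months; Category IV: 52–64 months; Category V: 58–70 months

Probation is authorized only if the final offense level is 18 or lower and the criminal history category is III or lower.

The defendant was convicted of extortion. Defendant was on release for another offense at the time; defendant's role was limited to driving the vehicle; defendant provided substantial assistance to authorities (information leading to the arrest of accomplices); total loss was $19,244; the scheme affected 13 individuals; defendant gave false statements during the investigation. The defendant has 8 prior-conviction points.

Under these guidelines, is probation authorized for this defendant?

Base offense level for extortion: 3.
S1 applies: 3 − 3 = 0.
S2 applies: 0 − 2 = -2.
S3 applies: -2 + 3 = 1.
S4 applies: 1 + 2 = 3.
S5 applies: 3 + 4 = 7.
S6 applies (level before this adjustment is 7 < 16, so +1): 7 + 1 = 8.
S7 does not apply.
Final offense level: 8.
Criminal history: 8 prior points → Category II (7-8).
Level 8 falls in the 1-8 band.
Grid: Level 1-8 × Category II = 4-14 months.
Probation check: level 8 ≤ 18 and category II ≤ III → eligible.

Yes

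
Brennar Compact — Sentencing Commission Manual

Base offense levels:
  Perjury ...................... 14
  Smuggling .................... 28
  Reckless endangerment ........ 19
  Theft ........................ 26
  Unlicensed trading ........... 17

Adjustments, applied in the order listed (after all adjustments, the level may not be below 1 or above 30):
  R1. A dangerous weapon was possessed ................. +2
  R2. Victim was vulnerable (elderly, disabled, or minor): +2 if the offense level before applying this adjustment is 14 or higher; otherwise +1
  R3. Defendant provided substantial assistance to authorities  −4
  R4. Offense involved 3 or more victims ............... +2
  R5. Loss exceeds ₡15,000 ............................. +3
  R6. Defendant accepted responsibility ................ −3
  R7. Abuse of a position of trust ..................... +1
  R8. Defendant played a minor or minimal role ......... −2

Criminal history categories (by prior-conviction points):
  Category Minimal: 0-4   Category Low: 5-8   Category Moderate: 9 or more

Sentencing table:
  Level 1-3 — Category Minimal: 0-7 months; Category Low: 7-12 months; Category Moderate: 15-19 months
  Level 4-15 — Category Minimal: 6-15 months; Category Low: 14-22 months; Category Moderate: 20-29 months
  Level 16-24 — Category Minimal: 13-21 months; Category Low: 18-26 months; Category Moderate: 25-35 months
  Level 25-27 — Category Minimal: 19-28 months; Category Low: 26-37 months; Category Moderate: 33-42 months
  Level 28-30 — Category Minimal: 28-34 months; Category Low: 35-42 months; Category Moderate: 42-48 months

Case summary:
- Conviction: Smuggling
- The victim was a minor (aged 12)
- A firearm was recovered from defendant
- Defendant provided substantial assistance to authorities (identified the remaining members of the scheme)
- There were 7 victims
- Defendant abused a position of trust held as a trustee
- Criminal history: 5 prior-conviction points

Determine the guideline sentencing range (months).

35-42 months

Base offense level for smuggling: 28.
R1 applies: 28 + 2 = 30.
R2 applies (level before this adjustment is 30 ≥ 14, so +2): 30 + 2 = 32.
R3 applies: 32 − 4 = 28.
R4 applies: 28 + 2 = 30.
R7 applies: 30 + 1 = 31.
Level 31 exceeds the maximum of 30; capped at 30.
Final offense level: 30.
Criminal history: 5 prior points → Category Low (5-8).
Level 30 falls in the 28-30 band.
Grid: Level 28-30 × Category Low = 35-42 months.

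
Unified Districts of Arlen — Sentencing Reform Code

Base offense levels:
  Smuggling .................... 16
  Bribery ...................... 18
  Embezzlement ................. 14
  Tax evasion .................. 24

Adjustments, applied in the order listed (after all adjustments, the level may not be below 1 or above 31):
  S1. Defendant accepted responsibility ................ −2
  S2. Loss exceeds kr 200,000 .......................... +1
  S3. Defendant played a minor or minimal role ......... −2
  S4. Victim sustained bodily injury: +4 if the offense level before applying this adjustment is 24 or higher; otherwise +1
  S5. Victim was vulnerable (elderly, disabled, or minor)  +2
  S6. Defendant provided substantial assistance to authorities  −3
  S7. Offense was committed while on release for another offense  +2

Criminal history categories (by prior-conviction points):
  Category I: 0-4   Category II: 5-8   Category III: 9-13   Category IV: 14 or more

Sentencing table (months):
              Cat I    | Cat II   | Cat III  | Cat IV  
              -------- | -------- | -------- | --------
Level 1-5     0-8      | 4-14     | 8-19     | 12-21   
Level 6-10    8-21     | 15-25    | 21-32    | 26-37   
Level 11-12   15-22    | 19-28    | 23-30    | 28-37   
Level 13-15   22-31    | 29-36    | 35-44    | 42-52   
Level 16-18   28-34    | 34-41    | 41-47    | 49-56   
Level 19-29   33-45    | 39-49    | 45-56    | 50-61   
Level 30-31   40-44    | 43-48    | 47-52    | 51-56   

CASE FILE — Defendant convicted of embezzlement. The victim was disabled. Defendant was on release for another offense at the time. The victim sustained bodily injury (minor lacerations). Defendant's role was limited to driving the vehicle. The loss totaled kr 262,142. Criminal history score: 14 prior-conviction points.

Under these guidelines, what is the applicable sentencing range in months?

Base offense level for embezzlement: 14.
S1 does not apply.
S2 applies: 14 + 1 = 15.
S3 applies: 15 − 2 = 13.
S4 applies (level before this adjustment is 13 < 24, so +1): 13 + 1 = 14.
S5 applies: 14 + 2 = 16.
S7 applies: 16 + 2 = 18.
Final offense level: 18.
Criminal history: 14 prior points → Category IV (14+).
Level 18 falls in the 16-18 band.
Grid: Level 16-18 × Category IV = 49-56 months.

49-56 months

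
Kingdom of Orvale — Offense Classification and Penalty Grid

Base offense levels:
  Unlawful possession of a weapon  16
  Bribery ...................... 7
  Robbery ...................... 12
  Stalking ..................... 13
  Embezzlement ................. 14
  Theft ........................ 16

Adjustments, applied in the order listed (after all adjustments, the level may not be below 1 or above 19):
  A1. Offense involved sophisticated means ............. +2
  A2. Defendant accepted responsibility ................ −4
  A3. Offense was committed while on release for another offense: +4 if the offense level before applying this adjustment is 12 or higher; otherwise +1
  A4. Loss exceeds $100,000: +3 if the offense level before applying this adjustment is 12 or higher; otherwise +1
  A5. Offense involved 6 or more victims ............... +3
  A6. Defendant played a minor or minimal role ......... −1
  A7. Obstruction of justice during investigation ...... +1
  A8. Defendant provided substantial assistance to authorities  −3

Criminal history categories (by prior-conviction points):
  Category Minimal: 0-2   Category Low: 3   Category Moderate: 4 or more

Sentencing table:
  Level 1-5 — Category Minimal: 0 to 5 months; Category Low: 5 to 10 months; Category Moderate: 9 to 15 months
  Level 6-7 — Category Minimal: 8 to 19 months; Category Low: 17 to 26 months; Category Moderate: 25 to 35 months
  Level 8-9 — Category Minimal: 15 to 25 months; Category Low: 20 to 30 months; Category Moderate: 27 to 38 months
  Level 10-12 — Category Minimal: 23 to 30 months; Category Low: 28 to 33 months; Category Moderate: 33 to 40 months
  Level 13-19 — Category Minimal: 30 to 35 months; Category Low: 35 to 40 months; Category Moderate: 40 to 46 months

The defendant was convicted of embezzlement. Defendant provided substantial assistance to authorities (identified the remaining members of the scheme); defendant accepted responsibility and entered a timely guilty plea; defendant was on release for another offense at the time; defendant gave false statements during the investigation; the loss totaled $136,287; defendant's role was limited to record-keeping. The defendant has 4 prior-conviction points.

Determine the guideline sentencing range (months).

Base offense level for embezzlement: 14.
A2 applies: 14 − 4 = 10.
A3 applies (level before this adjustment is 10 < 12, so +1): 10 + 1 = 11.
A4 applies (level before this adjustment is 11 < 12, so +1): 11 + 1 = 12.
A5 does not apply.
A6 applies: 12 − 1 = 11.
A7 applies: 11 + 1 = 12.
A8 applies: 12 − 3 = 9.
Final offense level: 9.
Criminal history: 4 prior points → Category Moderate (4+).
Level 9 falls in the 8-9 band.
Grid: Level 8-9 × Category Moderate = 27-38 months.

27-38 months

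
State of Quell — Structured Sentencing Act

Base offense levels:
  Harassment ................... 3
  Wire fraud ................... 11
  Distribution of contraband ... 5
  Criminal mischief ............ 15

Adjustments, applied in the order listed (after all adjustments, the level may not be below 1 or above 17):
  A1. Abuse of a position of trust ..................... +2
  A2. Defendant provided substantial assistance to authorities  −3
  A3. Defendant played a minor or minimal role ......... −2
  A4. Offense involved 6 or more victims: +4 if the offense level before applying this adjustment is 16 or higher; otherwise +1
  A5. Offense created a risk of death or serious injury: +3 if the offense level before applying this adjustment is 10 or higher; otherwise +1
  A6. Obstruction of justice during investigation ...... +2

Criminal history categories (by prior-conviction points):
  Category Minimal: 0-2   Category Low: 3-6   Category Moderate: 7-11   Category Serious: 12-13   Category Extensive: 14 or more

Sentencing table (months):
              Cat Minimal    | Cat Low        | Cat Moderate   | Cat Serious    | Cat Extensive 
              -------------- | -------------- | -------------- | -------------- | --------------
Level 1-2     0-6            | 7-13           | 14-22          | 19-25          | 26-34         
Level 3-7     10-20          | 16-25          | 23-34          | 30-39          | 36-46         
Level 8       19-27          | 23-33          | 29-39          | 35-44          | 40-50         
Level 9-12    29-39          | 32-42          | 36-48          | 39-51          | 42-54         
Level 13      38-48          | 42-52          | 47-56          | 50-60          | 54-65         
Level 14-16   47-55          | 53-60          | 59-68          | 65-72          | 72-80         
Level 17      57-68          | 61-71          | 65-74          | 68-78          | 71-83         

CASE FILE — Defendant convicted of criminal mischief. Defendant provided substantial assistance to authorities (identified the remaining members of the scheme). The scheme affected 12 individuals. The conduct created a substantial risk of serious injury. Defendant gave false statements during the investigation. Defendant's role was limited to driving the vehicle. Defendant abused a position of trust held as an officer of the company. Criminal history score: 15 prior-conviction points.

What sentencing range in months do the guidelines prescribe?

71-83 months

Base offense level for criminal mischief: 15.
A1 applies: 15 + 2 = 17.
A2 applies: 17 − 3 = 14.
A3 applies: 14 − 2 = 12.
A4 applies (level before this adjustment is 12 < 16, so +1): 12 + 1 = 13.
A5 applies (level before this adjustment is 13 ≥ 10, so +3): 13 + 3 = 16.
A6 applies: 16 + 2 = 18.
Level 18 exceeds the maximum of 17; capped at 17.
Final offense level: 17.
Criminal history: 15 prior points → Category Extensive (14+).
Level 17 falls in the 17 band.
Grid: Level 17 × Category Extensive = 71-83 months.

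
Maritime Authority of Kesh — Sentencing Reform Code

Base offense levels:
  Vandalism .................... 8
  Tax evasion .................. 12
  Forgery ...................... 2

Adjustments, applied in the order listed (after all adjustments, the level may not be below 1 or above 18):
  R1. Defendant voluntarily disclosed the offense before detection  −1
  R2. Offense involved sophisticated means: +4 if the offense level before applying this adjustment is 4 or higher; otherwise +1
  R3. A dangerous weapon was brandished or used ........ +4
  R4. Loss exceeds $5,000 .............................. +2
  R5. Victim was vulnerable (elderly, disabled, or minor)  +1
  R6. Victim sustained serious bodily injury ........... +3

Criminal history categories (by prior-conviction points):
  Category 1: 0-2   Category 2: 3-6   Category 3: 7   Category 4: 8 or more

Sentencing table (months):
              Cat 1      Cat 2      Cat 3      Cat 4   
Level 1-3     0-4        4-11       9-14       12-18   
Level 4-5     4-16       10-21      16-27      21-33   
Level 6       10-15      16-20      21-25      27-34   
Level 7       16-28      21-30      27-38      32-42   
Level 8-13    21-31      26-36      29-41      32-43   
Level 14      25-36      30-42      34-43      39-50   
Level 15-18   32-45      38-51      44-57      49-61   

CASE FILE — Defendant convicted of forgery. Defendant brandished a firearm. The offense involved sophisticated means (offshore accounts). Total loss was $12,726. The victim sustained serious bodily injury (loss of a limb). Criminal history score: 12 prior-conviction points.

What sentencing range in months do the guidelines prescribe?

32-43 months

Base offense level for forgery: 2.
R1 does not apply.
R2 applies (level before this adjustment is 2 < 4, so +1): 2 + 1 = 3.
R3 applies: 3 + 4 = 7.
R4 applies: 7 + 2 = 9.
R6 applies: 9 + 3 = 12.
Final offense level: 12.
Criminal history: 12 prior points → Category 4 (8+).
Level 12 falls in the 8-13 band.
Grid: Level 8-13 × Category 4 = 32-43 months.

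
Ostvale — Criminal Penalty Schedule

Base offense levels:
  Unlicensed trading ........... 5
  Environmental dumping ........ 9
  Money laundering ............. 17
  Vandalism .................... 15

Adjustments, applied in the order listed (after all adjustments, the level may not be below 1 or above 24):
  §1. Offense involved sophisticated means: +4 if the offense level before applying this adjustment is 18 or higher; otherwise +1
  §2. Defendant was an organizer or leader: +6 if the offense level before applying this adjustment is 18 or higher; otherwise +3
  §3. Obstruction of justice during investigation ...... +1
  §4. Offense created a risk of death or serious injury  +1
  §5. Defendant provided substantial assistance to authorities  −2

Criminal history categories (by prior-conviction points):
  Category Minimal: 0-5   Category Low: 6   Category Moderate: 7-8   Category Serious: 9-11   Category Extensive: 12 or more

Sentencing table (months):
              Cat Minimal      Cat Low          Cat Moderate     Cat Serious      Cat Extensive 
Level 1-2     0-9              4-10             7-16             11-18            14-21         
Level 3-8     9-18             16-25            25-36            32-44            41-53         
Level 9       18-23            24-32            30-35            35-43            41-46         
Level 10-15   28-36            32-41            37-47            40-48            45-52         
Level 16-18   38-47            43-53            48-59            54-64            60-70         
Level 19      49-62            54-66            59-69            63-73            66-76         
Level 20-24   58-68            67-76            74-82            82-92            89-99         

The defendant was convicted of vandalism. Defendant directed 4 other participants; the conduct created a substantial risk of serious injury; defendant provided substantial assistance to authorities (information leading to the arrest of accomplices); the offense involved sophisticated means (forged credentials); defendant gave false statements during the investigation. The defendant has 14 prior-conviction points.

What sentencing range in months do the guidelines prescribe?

Base offense level for vandalism: 15.
§1 applies (level before this adjustment is 15 < 18, so +1): 15 + 1 = 16.
§2 applies (level before this adjustment is 16 < 18, so +3): 16 + 3 = 19.
§3 applies: 19 + 1 = 20.
§4 applies: 20 + 1 = 21.
§5 applies: 21 − 2 = 19.
Final offense level: 19.
Criminal history: 14 prior points → Category Extensive (12+).
Level 19 falls in the 19 band.
Grid: Level 19 × Category Extensive = 66-76 months.

66-76 months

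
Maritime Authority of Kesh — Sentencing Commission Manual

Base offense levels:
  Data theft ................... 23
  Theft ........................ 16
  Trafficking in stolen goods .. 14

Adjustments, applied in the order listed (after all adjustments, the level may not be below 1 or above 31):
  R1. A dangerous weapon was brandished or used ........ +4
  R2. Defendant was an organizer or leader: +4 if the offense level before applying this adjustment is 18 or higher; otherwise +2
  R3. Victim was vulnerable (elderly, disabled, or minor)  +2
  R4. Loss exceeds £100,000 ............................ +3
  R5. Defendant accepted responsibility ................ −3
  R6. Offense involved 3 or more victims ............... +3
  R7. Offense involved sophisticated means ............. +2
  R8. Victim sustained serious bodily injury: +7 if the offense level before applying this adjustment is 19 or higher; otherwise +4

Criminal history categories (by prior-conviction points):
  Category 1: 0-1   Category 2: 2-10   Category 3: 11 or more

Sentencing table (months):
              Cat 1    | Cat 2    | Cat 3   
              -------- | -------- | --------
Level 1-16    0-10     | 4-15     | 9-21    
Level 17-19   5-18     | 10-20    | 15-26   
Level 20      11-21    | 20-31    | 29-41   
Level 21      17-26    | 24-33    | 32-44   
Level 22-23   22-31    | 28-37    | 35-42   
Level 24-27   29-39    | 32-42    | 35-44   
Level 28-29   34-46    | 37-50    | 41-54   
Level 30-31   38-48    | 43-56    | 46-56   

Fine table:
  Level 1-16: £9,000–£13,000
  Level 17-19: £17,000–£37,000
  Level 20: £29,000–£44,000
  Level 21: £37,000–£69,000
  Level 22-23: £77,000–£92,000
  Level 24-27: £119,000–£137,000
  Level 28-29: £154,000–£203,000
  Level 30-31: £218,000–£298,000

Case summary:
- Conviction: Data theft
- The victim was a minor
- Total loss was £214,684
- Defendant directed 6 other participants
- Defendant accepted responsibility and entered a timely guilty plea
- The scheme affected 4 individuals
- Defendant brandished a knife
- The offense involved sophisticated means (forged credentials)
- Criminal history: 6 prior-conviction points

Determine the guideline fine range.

£218,000–£298,000

Base offense level for data theft: 23.
R1 applies: 23 + 4 = 27.
R2 applies (level before this adjustment is 27 ≥ 18, so +4): 27 + 4 = 31.
R3 applies: 31 + 2 = 33.
R4 applies: 33 + 3 = 36.
R5 applies: 36 − 3 = 33.
R6 applies: 33 + 3 = 36.
R7 applies: 36 + 2 = 38.
Level 38 exceeds the maximum of 31; capped at 31.
Final offense level: 31.
Level 31 falls in the 30-31 band.
Fine table: Level 30-31 → £218,000–£298,000.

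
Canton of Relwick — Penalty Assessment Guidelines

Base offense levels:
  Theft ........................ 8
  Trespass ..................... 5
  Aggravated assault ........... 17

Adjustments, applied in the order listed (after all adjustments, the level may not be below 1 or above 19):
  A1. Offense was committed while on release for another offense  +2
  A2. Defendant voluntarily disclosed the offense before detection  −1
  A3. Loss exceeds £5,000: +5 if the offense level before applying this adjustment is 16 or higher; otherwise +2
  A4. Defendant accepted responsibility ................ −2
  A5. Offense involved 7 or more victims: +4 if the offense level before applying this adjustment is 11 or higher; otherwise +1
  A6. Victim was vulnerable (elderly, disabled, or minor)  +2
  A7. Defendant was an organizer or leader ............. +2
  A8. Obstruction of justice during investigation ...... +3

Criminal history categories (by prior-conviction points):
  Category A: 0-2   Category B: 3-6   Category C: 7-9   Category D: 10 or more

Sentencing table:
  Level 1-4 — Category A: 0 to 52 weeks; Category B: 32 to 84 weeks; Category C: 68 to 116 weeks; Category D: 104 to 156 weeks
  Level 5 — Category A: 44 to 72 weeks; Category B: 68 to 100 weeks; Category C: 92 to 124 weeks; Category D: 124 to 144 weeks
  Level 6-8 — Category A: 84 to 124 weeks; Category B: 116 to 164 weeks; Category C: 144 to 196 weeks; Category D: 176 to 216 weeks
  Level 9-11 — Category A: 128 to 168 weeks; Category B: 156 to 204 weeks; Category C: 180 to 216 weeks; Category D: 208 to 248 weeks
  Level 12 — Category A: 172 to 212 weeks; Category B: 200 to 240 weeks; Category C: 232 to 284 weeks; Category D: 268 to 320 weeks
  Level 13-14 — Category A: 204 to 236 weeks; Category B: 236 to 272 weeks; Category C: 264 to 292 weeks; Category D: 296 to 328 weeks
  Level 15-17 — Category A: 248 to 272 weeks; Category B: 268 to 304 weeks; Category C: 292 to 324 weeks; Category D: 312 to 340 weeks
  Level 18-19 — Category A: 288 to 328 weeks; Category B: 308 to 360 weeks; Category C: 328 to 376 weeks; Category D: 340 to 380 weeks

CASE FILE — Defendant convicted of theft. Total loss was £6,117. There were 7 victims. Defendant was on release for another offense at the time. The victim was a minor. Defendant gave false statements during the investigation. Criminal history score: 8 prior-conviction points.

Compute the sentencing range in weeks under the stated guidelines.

328-376 weeks

Base offense level for theft: 8.
A1 applies: 8 + 2 = 10.
A3 applies (level before this adjustment is 10 < 16, so +2): 10 + 2 = 12.
A5 applies (level before this adjustment is 12 ≥ 11, so +4): 12 + 4 = 16.
A6 applies: 16 + 2 = 18.
A7 does not apply.
A8 applies: 18 + 3 = 21.
Level 21 exceeds the maximum of 19; capped at 19.
Final offense level: 19.
Criminal history: 8 prior points → Category C (7-9).
Level 19 falls in the 18-19 band.
Grid: Level 18-19 × Category C = 328-376 weeks.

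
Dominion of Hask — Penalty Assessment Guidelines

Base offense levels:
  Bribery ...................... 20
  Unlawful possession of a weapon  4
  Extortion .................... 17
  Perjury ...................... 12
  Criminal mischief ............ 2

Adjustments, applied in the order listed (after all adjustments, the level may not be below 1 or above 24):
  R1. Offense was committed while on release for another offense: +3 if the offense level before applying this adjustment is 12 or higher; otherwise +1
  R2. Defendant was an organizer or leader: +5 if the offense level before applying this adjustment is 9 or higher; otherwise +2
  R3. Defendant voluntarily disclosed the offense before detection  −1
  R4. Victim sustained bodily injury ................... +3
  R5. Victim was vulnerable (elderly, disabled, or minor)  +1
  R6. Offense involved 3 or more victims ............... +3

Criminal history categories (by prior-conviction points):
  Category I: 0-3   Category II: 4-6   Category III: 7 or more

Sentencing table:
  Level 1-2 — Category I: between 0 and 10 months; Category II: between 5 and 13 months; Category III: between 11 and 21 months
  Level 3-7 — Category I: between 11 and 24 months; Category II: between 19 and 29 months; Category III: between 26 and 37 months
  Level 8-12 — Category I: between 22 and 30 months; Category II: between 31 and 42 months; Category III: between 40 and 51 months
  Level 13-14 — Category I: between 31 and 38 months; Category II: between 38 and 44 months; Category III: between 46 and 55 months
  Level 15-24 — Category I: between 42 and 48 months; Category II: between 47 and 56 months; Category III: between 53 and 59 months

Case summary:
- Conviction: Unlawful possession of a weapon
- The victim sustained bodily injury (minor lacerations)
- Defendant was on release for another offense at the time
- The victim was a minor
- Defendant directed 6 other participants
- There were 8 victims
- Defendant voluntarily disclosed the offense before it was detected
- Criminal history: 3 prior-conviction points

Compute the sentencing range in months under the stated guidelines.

Base offense level for unlawful possession of a weapon: 4.
R1 applies (level before this adjustment is 4 < 12, so +1): 4 + 1 = 5.
R2 applies (level before this adjustment is 5 < 9, so +2): 5 + 2 = 7.
R3 applies: 7 − 1 = 6.
R4 applies: 6 + 3 = 9.
R5 applies: 9 + 1 = 10.
R6 applies: 10 + 3 = 13.
Final offense level: 13.
Criminal history: 3 prior points → Category I (0-3).
Level 13 falls in the 13-14 band.
Grid: Level 13-14 × Category I = 31-38 months.

31-38 months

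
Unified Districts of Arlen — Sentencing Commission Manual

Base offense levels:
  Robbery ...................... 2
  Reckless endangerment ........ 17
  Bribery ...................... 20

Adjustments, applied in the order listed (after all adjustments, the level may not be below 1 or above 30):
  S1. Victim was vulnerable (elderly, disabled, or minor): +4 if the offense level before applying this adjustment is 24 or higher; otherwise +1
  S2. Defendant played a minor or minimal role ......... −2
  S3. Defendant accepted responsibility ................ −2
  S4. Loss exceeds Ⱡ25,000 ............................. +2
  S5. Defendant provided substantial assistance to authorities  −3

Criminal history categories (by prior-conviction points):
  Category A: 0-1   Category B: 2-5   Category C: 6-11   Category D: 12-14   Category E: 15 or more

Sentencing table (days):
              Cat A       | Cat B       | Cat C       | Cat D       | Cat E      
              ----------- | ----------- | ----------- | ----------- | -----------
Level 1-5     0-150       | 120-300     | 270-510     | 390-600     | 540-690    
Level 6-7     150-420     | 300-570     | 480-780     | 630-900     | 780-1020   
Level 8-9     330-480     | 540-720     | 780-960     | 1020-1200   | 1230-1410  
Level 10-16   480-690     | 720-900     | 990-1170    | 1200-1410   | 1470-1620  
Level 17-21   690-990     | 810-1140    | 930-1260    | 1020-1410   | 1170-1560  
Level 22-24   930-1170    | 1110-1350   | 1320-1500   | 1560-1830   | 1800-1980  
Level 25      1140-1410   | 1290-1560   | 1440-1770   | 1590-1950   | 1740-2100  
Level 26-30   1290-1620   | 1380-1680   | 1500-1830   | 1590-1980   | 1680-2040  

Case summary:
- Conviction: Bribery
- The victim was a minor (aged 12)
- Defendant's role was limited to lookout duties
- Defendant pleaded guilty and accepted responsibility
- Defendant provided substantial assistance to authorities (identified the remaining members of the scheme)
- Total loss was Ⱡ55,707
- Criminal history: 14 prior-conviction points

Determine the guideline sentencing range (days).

Base offense level for bribery: 20.
S1 applies (level before this adjustment is 20 < 24, so +1): 20 + 1 = 21.
S2 applies: 21 − 2 = 19.
S3 applies: 19 − 2 = 17.
S4 applies: 17 + 2 = 19.
S5 applies: 19 − 3 = 16.
Final offense level: 16.
Criminal history: 14 prior points → Category D (12-14).
Level 16 falls in the 10-16 band.
Grid: Level 10-16 × Category D = 1200-1410 days.

1200-1410 days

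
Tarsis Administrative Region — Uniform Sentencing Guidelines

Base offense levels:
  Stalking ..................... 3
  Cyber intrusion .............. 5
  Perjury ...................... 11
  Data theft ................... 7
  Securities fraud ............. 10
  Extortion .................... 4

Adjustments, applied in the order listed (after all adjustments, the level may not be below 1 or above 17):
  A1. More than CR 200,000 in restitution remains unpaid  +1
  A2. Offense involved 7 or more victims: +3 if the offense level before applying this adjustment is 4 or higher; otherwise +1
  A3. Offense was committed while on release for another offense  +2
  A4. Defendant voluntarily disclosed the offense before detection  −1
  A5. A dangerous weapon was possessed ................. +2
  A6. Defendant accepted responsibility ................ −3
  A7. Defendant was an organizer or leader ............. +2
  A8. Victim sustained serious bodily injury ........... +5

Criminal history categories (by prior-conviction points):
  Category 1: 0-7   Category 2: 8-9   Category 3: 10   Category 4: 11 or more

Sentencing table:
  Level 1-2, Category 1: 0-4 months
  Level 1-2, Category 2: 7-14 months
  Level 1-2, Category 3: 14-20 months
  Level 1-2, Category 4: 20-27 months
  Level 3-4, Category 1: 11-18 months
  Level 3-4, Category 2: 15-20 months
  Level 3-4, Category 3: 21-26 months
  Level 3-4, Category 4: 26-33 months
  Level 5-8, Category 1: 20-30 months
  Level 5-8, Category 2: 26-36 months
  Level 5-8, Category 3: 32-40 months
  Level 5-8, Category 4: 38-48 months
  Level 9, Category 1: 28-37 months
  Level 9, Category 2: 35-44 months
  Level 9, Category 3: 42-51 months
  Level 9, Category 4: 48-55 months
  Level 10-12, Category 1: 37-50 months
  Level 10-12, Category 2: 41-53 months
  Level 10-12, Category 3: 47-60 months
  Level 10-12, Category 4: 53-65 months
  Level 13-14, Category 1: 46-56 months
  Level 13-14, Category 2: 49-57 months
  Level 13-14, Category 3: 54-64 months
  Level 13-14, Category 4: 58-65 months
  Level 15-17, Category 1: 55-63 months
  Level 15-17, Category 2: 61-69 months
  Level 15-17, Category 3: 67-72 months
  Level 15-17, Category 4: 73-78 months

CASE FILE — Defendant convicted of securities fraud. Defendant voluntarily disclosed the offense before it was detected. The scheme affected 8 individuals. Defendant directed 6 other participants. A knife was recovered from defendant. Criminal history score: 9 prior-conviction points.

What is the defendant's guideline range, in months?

61-69 months

Base offense level for securities fraud: 10.
A1 does not apply.
A2 applies (level before this adjustment is 10 ≥ 4, so +3): 10 + 3 = 13.
A4 applies: 13 − 1 = 12.
A5 applies: 12 + 2 = 14.
A7 applies: 14 + 2 = 16.
Final offense level: 16.
Criminal history: 9 prior points → Category 2 (8-9).
Level 16 falls in the 15-17 band.
Grid: Level 15-17 × Category 2 = 61-69 months.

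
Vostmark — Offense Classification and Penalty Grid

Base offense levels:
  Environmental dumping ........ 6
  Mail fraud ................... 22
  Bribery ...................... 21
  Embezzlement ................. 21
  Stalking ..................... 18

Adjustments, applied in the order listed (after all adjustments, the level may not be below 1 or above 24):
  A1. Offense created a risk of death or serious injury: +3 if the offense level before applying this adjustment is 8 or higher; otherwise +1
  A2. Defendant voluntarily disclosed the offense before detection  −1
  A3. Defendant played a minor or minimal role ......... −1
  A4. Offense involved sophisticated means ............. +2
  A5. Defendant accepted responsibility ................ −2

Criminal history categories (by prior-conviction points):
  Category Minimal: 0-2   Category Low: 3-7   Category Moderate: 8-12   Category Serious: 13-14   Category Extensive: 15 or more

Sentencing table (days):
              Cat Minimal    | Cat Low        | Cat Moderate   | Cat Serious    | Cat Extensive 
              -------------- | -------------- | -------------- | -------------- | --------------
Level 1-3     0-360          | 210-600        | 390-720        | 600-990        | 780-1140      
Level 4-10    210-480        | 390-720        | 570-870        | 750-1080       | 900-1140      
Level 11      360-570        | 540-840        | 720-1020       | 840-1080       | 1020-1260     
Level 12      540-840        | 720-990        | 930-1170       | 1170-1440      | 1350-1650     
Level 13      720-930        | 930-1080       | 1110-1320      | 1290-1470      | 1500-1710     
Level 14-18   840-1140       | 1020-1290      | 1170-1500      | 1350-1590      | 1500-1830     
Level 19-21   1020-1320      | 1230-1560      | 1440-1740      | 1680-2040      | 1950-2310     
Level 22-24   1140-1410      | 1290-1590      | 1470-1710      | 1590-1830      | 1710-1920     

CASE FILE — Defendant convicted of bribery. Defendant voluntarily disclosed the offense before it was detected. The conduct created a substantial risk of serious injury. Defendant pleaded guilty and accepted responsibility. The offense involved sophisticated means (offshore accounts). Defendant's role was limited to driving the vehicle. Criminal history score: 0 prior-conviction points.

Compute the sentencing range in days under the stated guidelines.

Base offense level for bribery: 21.
A1 applies (level before this adjustment is 21 ≥ 8, so +3): 21 + 3 = 24.
A2 applies: 24 − 1 = 23.
A3 applies: 23 − 1 = 22.
A4 applies: 22 + 2 = 24.
A5 applies: 24 − 2 = 22.
Final offense level: 22.
Criminal history: 0 prior points → Category Minimal (0-2).
Level 22 falls in the 22-24 band.
Grid: Level 22-24 × Category Minimal = 1140-1410 days.

1140-1410 days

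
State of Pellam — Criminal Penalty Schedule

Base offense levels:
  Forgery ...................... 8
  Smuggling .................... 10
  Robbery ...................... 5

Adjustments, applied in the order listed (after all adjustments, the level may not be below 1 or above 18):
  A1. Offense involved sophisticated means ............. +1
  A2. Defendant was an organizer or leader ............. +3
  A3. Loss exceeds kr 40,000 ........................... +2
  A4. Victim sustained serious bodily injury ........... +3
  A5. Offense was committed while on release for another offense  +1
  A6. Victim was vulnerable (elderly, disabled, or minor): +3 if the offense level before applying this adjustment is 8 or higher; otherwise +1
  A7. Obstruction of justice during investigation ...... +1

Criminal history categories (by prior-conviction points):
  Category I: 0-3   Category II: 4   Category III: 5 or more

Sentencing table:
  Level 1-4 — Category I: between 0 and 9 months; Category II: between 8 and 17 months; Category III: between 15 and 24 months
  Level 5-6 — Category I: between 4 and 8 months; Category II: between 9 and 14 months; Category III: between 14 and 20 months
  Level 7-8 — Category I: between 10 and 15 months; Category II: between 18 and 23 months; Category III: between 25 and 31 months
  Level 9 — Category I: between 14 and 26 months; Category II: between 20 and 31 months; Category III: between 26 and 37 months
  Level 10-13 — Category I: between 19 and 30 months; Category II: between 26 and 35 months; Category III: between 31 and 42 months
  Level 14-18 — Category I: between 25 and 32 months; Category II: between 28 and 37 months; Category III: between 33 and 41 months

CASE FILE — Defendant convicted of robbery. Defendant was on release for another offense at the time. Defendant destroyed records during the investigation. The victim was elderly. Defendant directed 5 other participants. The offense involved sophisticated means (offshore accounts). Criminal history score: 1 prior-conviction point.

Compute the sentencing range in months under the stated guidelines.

Base offense level for robbery: 5.
A1 applies: 5 + 1 = 6.
A2 applies: 6 + 3 = 9.
A3 does not apply.
A5 applies: 9 + 1 = 10.
A6 applies (level before this adjustment is 10 ≥ 8, so +3): 10 + 3 = 13.
A7 applies: 13 + 1 = 14.
Final offense level: 14.
Criminal history: 1 prior point → Category I (0-3).
Level 14 falls in the 14-18 band.
Grid: Level 14-18 × Category I = 25-32 months.

25-32 months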